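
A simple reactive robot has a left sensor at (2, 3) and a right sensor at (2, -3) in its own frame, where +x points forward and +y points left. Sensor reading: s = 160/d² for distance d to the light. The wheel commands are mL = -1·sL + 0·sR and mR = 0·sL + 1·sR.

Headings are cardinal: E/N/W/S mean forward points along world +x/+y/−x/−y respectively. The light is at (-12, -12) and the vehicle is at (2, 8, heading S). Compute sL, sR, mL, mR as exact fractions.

160/613 32/89 -160/613 32/89

left sensor world pos  = (5, 6); dL² = 613
right sensor world pos = (-1, 6); dR² = 445
sL = 160/613 = 160/613
sR = 160/445 = 32/89
mL = -1·sL + 0·sR = -160/613
mR = 0·sL + 1·sR = 32/89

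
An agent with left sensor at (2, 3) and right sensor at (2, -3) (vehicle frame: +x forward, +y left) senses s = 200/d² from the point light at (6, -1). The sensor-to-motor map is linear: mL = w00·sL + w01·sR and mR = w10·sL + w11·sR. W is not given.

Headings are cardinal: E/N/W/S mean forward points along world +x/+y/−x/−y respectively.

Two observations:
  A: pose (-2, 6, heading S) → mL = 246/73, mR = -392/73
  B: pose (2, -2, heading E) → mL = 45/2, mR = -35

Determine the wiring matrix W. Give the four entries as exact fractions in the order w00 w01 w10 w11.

obs A: pose=(-2,6,S) → sL=4, sR=100/73, mL=246/73, mR=-392/73
obs B: pose=(2,-2,E) → sL=25, sR=10, mL=45/2, mR=-35
sensor matrix S = [[4, 100/73], [25, 10]]; det S = 420/73
solve [mL_A; mL_B] = S·[w00; w01] and [mR_A; mR_B] = S·[w10; w11]:
  w00 = 1/2, w01 = 1, w10 = -1, w11 = -1

1/2 1 -1 -1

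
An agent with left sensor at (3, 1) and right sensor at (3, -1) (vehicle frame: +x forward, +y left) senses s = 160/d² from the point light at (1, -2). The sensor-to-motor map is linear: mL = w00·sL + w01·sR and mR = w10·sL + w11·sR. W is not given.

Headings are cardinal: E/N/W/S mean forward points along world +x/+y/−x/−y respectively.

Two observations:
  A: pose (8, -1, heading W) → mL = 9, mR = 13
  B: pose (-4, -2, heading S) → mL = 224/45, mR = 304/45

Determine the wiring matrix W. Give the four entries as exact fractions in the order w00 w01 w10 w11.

1/2 1/2 1/2 1

obs A: pose=(8,-1,W) → sL=10, sR=8, mL=9, mR=13
obs B: pose=(-4,-2,S) → sL=32/5, sR=32/9, mL=224/45, mR=304/45
sensor matrix S = [[10, 8], [32/5, 32/9]]; det S = -704/45
solve [mL_A; mL_B] = S·[w00; w01] and [mR_A; mR_B] = S·[w10; w11]:
  w00 = 1/2, w01 = 1/2, w10 = 1/2, w11 = 1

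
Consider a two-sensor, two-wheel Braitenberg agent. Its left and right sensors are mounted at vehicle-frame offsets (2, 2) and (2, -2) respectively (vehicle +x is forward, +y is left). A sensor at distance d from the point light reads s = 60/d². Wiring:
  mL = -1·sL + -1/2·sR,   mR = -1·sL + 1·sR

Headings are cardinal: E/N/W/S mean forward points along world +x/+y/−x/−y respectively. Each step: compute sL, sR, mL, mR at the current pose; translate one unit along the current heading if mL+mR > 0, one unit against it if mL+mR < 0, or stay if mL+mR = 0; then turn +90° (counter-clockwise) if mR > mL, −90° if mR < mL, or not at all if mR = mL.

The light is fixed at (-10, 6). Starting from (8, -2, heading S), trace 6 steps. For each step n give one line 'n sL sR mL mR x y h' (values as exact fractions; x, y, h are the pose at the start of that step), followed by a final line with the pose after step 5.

0 3/25 15/89 -909/4450 108/2225 8 -2 S
1 12/85 60/481 -8322/40885 -672/40885 8 -1 E
2 6/25 30/193 -1533/4825 -408/4825 7 -1 N
3 12/65 20/87 -1694/5655 256/5655 7 -2 W
4 3/25 15/89 -909/4450 108/2225 8 -2 S
5 12/85 60/481 -8322/40885 -672/40885 8 -1 E
final 7 -1 N

n=0: pose=(8,-2,S); sL=3/25, sR=15/89; mL=-909/4450, mR=108/2225; mL+mR=-693/4450 → advance -1; mR−mL=45/178 → turn +1·90°
n=1: pose=(8,-1,E); sL=12/85, sR=60/481; mL=-8322/40885, mR=-672/40885; mL+mR=-8994/40885 → advance -1; mR−mL=90/481 → turn +1·90°
n=2: pose=(7,-1,N); sL=6/25, sR=30/193; mL=-1533/4825, mR=-408/4825; mL+mR=-1941/4825 → advance -1; mR−mL=45/193 → turn +1·90°
n=3: pose=(7,-2,W); sL=12/65, sR=20/87; mL=-1694/5655, mR=256/5655; mL+mR=-1438/5655 → advance -1; mR−mL=10/29 → turn +1·90°
n=4: pose=(8,-2,S); sL=3/25, sR=15/89; mL=-909/4450, mR=108/2225; mL+mR=-693/4450 → advance -1; mR−mL=45/178 → turn +1·90°
n=5: pose=(8,-1,E); sL=12/85, sR=60/481; mL=-8322/40885, mR=-672/40885; mL+mR=-8994/40885 → advance -1; mR−mL=90/481 → turn +1·90°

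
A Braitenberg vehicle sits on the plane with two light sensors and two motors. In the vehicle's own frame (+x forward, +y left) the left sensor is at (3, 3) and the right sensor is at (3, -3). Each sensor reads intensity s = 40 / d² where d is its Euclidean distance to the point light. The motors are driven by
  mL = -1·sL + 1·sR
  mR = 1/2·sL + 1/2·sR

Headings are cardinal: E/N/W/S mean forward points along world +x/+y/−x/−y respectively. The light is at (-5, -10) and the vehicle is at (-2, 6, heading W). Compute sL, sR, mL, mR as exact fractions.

left sensor world pos  = (-5, 3); dL² = 169
right sensor world pos = (-5, 9); dR² = 361
sL = 40/169 = 40/169
sR = 40/361 = 40/361
mL = -1·sL + 1·sR = -7680/61009
mR = 1/2·sL + 1/2·sR = 10600/61009

40/169 40/361 -7680/61009 10600/61009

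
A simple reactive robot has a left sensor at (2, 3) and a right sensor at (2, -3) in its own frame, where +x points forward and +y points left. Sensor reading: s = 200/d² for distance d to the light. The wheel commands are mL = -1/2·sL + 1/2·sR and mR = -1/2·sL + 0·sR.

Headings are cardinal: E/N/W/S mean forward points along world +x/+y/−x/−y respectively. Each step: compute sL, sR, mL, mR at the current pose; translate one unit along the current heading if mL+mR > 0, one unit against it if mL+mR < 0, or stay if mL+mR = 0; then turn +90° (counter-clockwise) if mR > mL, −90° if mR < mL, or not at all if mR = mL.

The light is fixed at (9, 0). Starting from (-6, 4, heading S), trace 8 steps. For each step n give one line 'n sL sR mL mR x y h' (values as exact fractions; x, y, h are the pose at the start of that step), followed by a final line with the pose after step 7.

0 50/37 25/41 -1125/3034 -25/37 -6 4 S
1 200/293 200/353 -6000/103429 -100/293 -6 5 W
2 100/169 20/17 840/2873 -50/169 -5 5 N
3 200/193 40/29 960/5597 -100/193 -5 4 E
4 50/37 25/41 -1125/3034 -25/37 -6 4 S
5 200/293 200/353 -6000/103429 -100/293 -6 5 W
6 100/169 20/17 840/2873 -50/169 -5 5 N
7 200/193 40/29 960/5597 -100/193 -5 4 E
final -6 4 S

n=0: pose=(-6,4,S); sL=50/37, sR=25/41; mL=-1125/3034, mR=-25/37; mL+mR=-3175/3034 → advance -1; mR−mL=-25/82 → turn -1·90°
n=1: pose=(-6,5,W); sL=200/293, sR=200/353; mL=-6000/103429, mR=-100/293; mL+mR=-41300/103429 → advance -1; mR−mL=-100/353 → turn -1·90°
n=2: pose=(-5,5,N); sL=100/169, sR=20/17; mL=840/2873, mR=-50/169; mL+mR=-10/2873 → advance -1; mR−mL=-10/17 → turn -1·90°
n=3: pose=(-5,4,E); sL=200/193, sR=40/29; mL=960/5597, mR=-100/193; mL+mR=-1940/5597 → advance -1; mR−mL=-20/29 → turn -1·90°
n=4: pose=(-6,4,S); sL=50/37, sR=25/41; mL=-1125/3034, mR=-25/37; mL+mR=-3175/3034 → advance -1; mR−mL=-25/82 → turn -1·90°
n=5: pose=(-6,5,W); sL=200/293, sR=200/353; mL=-6000/103429, mR=-100/293; mL+mR=-41300/103429 → advance -1; mR−mL=-100/353 → turn -1·90°
n=6: pose=(-5,5,N); sL=100/169, sR=20/17; mL=840/2873, mR=-50/169; mL+mR=-10/2873 → advance -1; mR−mL=-10/17 → turn -1·90°
n=7: pose=(-5,4,E); sL=200/193, sR=40/29; mL=960/5597, mR=-100/193; mL+mR=-1940/5597 → advance -1; mR−mL=-20/29 → turn -1·90°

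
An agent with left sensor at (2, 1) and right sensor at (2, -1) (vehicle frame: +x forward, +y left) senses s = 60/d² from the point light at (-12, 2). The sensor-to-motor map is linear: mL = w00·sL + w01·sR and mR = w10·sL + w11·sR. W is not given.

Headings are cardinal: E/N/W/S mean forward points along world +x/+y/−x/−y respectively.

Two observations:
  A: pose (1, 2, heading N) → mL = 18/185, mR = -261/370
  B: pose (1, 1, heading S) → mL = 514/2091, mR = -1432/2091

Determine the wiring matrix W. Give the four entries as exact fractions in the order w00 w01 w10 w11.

-1/2 1 -1 -1

obs A: pose=(1,2,N) → sL=15/37, sR=3/10, mL=18/185, mR=-261/370
obs B: pose=(1,1,S) → sL=12/41, sR=20/51, mL=514/2091, mR=-1432/2091
sensor matrix S = [[15/37, 3/10], [12/41, 20/51]]; det S = 9178/128945
solve [mL_A; mL_B] = S·[w00; w01] and [mR_A; mR_B] = S·[w10; w11]:
  w00 = -1/2, w01 = 1, w10 = -1, w11 = -1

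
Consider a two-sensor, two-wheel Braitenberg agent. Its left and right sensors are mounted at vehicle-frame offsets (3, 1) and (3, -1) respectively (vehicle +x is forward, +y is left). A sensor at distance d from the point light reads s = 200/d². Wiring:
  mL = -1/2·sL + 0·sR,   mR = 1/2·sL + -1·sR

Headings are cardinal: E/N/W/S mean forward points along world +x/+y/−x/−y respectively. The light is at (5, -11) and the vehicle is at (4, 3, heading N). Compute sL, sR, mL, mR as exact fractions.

left sensor world pos  = (3, 6); dL² = 293
right sensor world pos = (5, 6); dR² = 289
sL = 200/293 = 200/293
sR = 200/289 = 200/289
mL = -1/2·sL + 0·sR = -100/293
mR = 1/2·sL + -1·sR = -29700/84677

200/293 200/289 -100/293 -29700/84677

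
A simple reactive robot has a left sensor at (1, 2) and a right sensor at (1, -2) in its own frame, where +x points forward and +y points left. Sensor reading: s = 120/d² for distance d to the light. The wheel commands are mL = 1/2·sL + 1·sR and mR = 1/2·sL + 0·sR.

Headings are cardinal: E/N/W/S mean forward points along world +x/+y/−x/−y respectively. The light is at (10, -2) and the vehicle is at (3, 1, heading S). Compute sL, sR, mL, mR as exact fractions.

left sensor world pos  = (5, 0); dL² = 29
right sensor world pos = (1, 0); dR² = 85
sL = 120/29 = 120/29
sR = 120/85 = 24/17
mL = 1/2·sL + 1·sR = 1716/493
mR = 1/2·sL + 0·sR = 60/29

120/29 24/17 1716/493 60/29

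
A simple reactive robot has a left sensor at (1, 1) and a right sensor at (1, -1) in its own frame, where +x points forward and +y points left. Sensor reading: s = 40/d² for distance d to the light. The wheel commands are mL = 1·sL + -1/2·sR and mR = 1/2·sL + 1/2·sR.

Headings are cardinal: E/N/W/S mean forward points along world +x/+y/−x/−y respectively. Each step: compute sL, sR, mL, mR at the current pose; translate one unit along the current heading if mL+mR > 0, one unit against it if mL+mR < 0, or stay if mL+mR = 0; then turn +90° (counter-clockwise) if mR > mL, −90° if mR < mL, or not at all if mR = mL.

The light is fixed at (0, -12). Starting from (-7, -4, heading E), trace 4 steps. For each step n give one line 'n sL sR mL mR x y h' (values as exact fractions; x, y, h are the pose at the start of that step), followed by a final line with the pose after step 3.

0 40/117 8/17 212/1989 808/1989 -7 -4 E
1 4/13 20/53 82/689 236/689 -6 -4 N
2 40/113 40/149 3700/16837 5240/16837 -6 -3 W
3 2/5 5/16 39/160 57/160 -7 -3 S
final -7 -4 E

n=0: pose=(-7,-4,E); sL=40/117, sR=8/17; mL=212/1989, mR=808/1989; mL+mR=20/39 → advance +1; mR−mL=596/1989 → turn +1·90°
n=1: pose=(-6,-4,N); sL=4/13, sR=20/53; mL=82/689, mR=236/689; mL+mR=6/13 → advance +1; mR−mL=154/689 → turn +1·90°
n=2: pose=(-6,-3,W); sL=40/113, sR=40/149; mL=3700/16837, mR=5240/16837; mL+mR=60/113 → advance +1; mR−mL=1540/16837 → turn +1·90°
n=3: pose=(-7,-3,S); sL=2/5, sR=5/16; mL=39/160, mR=57/160; mL+mR=3/5 → advance +1; mR−mL=9/80 → turn +1·90°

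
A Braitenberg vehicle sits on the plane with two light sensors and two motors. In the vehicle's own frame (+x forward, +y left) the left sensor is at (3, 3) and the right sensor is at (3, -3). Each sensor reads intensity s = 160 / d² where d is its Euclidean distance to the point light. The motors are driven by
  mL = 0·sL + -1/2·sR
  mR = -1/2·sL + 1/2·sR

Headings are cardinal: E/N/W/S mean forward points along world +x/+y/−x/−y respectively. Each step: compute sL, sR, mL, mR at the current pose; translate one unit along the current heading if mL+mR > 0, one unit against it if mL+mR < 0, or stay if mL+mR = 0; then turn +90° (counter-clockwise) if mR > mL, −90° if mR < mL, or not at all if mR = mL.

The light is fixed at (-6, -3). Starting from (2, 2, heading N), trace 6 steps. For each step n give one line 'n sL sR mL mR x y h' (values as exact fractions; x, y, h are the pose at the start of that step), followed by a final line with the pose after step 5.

n=0: pose=(2,2,N); sL=160/89, sR=32/37; mL=-16/37, mR=-1536/3293; mL+mR=-80/89 → advance -1; mR−mL=-112/3293 → turn -1·90°
n=1: pose=(2,1,E); sL=16/17, sR=80/61; mL=-40/61, mR=192/1037; mL+mR=-8/17 → advance -1; mR−mL=872/1037 → turn +1·90°
n=2: pose=(1,1,N); sL=32/13, sR=160/149; mL=-80/149, mR=-1344/1937; mL+mR=-16/13 → advance -1; mR−mL=-304/1937 → turn -1·90°
n=3: pose=(1,0,E); sL=20/17, sR=8/5; mL=-4/5, mR=18/85; mL+mR=-10/17 → advance -1; mR−mL=86/85 → turn +1·90°
n=4: pose=(0,0,N); sL=32/9, sR=160/117; mL=-80/117, mR=-128/117; mL+mR=-16/9 → advance -1; mR−mL=-16/39 → turn -1·90°
n=5: pose=(0,-1,E); sL=80/53, sR=80/41; mL=-40/41, mR=480/2173; mL+mR=-40/53 → advance -1; mR−mL=2600/2173 → turn +1·90°

0 160/89 32/37 -16/37 -1536/3293 2 2 N
1 16/17 80/61 -40/61 192/1037 2 1 E
2 32/13 160/149 -80/149 -1344/1937 1 1 N
3 20/17 8/5 -4/5 18/85 1 0 E
4 32/9 160/117 -80/117 -128/117 0 0 N
5 80/53 80/41 -40/41 480/2173 0 -1 E
final -1 -1 N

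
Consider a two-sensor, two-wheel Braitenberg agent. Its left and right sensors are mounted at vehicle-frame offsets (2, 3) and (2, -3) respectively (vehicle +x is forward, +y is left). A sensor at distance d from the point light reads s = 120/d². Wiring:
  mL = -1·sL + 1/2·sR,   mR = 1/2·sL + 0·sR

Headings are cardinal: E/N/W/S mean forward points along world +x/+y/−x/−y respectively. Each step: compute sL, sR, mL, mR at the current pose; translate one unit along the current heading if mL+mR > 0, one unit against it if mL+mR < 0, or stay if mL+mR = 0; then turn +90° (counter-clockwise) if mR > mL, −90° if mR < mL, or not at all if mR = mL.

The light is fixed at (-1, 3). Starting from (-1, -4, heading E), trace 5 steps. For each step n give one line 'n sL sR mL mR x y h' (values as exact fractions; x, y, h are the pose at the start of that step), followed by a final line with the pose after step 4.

0 6 15/13 -141/26 3 -1 -4 E
1 120/41 120/29 -1020/1189 60/41 -2 -4 N
2 4/3 20/3 2 2/3 -2 -3 W
3 120/41 120/17 420/697 60/41 -3 -3 N
4 3/2 6 3/2 3/4 -3 -2 W
final -4 -2 N

n=0: pose=(-1,-4,E); sL=6, sR=15/13; mL=-141/26, mR=3; mL+mR=-63/26 → advance -1; mR−mL=219/26 → turn +1·90°
n=1: pose=(-2,-4,N); sL=120/41, sR=120/29; mL=-1020/1189, mR=60/41; mL+mR=720/1189 → advance +1; mR−mL=2760/1189 → turn +1·90°
n=2: pose=(-2,-3,W); sL=4/3, sR=20/3; mL=2, mR=2/3; mL+mR=8/3 → advance +1; mR−mL=-4/3 → turn -1·90°
n=3: pose=(-3,-3,N); sL=120/41, sR=120/17; mL=420/697, mR=60/41; mL+mR=1440/697 → advance +1; mR−mL=600/697 → turn +1·90°
n=4: pose=(-3,-2,W); sL=3/2, sR=6; mL=3/2, mR=3/4; mL+mR=9/4 → advance +1; mR−mL=-3/4 → turn -1·90°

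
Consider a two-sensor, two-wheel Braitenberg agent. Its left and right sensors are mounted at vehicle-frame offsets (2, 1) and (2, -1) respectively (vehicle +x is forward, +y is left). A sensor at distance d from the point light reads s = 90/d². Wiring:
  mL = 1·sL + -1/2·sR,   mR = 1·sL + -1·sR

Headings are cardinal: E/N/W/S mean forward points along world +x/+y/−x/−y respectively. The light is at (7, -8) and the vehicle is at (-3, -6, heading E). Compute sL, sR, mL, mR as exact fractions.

left sensor world pos  = (-1, -5); dL² = 73
right sensor world pos = (-1, -7); dR² = 65
sL = 90/73 = 90/73
sR = 90/65 = 18/13
mL = 1·sL + -1/2·sR = 513/949
mR = 1·sL + -1·sR = -144/949

90/73 18/13 513/949 -144/949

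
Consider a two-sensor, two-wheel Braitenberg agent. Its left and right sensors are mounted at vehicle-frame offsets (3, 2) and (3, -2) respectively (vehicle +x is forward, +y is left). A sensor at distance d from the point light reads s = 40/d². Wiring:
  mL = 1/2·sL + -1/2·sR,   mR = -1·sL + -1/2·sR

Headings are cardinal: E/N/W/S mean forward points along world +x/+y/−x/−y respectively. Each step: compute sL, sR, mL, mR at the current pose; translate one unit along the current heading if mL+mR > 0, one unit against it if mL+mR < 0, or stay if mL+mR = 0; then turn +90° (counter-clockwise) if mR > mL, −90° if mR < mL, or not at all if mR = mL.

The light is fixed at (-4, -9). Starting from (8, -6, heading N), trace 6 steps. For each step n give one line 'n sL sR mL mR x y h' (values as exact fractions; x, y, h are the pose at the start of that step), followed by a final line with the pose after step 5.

0 5/17 5/29 30/493 -375/986 8 -6 N
1 40/241 8/45 -64/10845 -2764/10845 8 -7 E
2 4/17 20/41 -88/697 -334/697 7 -7 S
3 8/13 40/89 96/1157 -972/1157 7 -6 W
4 5/17 5/29 30/493 -375/986 8 -6 N
5 40/241 8/45 -64/10845 -2764/10845 8 -7 E
final 7 -7 S

n=0: pose=(8,-6,N); sL=5/17, sR=5/29; mL=30/493, mR=-375/986; mL+mR=-315/986 → advance -1; mR−mL=-15/34 → turn -1·90°
n=1: pose=(8,-7,E); sL=40/241, sR=8/45; mL=-64/10845, mR=-2764/10845; mL+mR=-2828/10845 → advance -1; mR−mL=-60/241 → turn -1·90°
n=2: pose=(7,-7,S); sL=4/17, sR=20/41; mL=-88/697, mR=-334/697; mL+mR=-422/697 → advance -1; mR−mL=-6/17 → turn -1·90°
n=3: pose=(7,-6,W); sL=8/13, sR=40/89; mL=96/1157, mR=-972/1157; mL+mR=-876/1157 → advance -1; mR−mL=-12/13 → turn -1·90°
n=4: pose=(8,-6,N); sL=5/17, sR=5/29; mL=30/493, mR=-375/986; mL+mR=-315/986 → advance -1; mR−mL=-15/34 → turn -1·90°
n=5: pose=(8,-7,E); sL=40/241, sR=8/45; mL=-64/10845, mR=-2764/10845; mL+mR=-2828/10845 → advance -1; mR−mL=-60/241 → turn -1·90°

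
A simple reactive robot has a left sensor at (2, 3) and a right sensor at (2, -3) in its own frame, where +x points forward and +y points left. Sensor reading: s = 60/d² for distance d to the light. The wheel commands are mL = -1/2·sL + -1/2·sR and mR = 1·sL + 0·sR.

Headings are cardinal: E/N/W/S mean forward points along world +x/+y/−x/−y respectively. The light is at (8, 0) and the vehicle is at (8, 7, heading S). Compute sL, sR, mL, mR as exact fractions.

30/17 30/17 -30/17 30/17

left sensor world pos  = (11, 5); dL² = 34
right sensor world pos = (5, 5); dR² = 34
sL = 60/34 = 30/17
sR = 60/34 = 30/17
mL = -1/2·sL + -1/2·sR = -30/17
mR = 1·sL + 0·sR = 30/17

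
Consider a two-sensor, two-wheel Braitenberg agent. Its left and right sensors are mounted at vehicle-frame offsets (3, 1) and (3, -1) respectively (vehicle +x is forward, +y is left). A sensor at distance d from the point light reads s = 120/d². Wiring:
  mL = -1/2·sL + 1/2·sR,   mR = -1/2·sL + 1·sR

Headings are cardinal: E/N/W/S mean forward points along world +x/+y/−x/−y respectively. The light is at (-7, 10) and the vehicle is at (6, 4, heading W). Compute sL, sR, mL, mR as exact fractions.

120/149 24/25 288/3725 2076/3725

left sensor world pos  = (3, 3); dL² = 149
right sensor world pos = (3, 5); dR² = 125
sL = 120/149 = 120/149
sR = 120/125 = 24/25
mL = -1/2·sL + 1/2·sR = 288/3725
mR = -1/2·sL + 1·sR = 2076/3725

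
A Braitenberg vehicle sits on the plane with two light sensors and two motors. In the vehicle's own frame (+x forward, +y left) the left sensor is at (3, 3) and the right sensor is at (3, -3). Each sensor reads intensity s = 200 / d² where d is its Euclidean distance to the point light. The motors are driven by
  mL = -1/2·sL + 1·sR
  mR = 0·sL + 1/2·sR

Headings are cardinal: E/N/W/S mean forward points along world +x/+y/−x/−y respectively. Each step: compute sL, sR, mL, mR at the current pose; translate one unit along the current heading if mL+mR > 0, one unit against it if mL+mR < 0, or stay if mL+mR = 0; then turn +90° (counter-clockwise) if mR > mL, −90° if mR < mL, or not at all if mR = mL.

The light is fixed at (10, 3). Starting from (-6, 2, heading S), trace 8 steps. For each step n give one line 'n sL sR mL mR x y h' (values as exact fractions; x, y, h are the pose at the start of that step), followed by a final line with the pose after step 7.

n=0: pose=(-6,2,S); sL=40/37, sR=200/377; mL=-140/13949, mR=100/377; mL+mR=3560/13949 → advance +1; mR−mL=3840/13949 → turn +1·90°
n=1: pose=(-6,1,E); sL=20/17, sR=100/97; mL=730/1649, mR=50/97; mL+mR=1580/1649 → advance +1; mR−mL=120/1649 → turn +1·90°
n=2: pose=(-5,1,N); sL=8/13, sR=40/29; mL=404/377, mR=20/29; mL+mR=664/377 → advance +1; mR−mL=-144/377 → turn -1·90°
n=3: pose=(-5,2,E); sL=50/37, sR=5/4; mL=85/148, mR=5/8; mL+mR=355/296 → advance +1; mR−mL=15/296 → turn +1·90°
n=4: pose=(-4,2,N); sL=200/293, sR=8/5; mL=1844/1465, mR=4/5; mL+mR=3016/1465 → advance +1; mR−mL=-672/1465 → turn -1·90°
n=5: pose=(-4,3,E); sL=20/13, sR=20/13; mL=10/13, mR=10/13; mL+mR=20/13 → advance +1; mR−mL=0 → turn +0·90°
n=6: pose=(-3,3,E); sL=200/109, sR=200/109; mL=100/109, mR=100/109; mL+mR=200/109 → advance +1; mR−mL=0 → turn +0·90°
n=7: pose=(-2,3,E); sL=20/9, sR=20/9; mL=10/9, mR=10/9; mL+mR=20/9 → advance +1; mR−mL=0 → turn +0·90°

0 40/37 200/377 -140/13949 100/377 -6 2 S
1 20/17 100/97 730/1649 50/97 -6 1 E
2 8/13 40/29 404/377 20/29 -5 1 N
3 50/37 5/4 85/148 5/8 -5 2 E
4 200/293 8/5 1844/1465 4/5 -4 2 N
5 20/13 20/13 10/13 10/13 -4 3 E
6 200/109 200/109 100/109 100/109 -3 3 E
7 20/9 20/9 10/9 10/9 -2 3 E
final -1 3 E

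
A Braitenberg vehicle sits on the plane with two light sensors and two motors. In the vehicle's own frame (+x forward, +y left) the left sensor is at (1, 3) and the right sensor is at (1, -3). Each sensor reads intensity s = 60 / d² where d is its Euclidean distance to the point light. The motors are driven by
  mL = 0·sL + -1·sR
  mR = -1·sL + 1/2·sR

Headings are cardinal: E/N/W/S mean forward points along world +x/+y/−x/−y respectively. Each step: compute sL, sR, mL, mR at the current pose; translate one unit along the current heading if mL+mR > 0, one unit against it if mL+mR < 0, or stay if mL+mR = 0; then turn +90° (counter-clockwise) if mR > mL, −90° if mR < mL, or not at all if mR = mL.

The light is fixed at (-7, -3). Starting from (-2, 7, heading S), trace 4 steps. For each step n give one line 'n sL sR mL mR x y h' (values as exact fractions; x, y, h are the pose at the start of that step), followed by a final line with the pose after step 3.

n=0: pose=(-2,7,S); sL=12/29, sR=12/17; mL=-12/17, mR=-30/493; mL+mR=-378/493 → advance -1; mR−mL=318/493 → turn +1·90°
n=1: pose=(-2,8,E); sL=15/58, sR=3/5; mL=-3/5, mR=6/145; mL+mR=-81/145 → advance -1; mR−mL=93/145 → turn +1·90°
n=2: pose=(-3,8,N); sL=12/29, sR=60/193; mL=-60/193, mR=-1446/5597; mL+mR=-3186/5597 → advance -1; mR−mL=294/5597 → turn +1·90°
n=3: pose=(-3,7,W); sL=30/29, sR=30/89; mL=-30/89, mR=-2235/2581; mL+mR=-3105/2581 → advance -1; mR−mL=-1365/2581 → turn -1·90°

0 12/29 12/17 -12/17 -30/493 -2 7 S
1 15/58 3/5 -3/5 6/145 -2 8 E
2 12/29 60/193 -60/193 -1446/5597 -3 8 N
3 30/29 30/89 -30/89 -2235/2581 -3 7 W
final -2 7 N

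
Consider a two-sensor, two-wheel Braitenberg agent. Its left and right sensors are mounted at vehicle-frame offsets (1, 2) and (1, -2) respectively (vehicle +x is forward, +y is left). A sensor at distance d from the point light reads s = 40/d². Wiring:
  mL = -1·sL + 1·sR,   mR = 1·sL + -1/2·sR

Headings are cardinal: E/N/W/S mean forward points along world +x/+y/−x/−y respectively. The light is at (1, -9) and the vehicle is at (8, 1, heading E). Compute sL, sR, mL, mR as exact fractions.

5/26 5/16 25/208 15/416

left sensor world pos  = (9, 3); dL² = 208
right sensor world pos = (9, -1); dR² = 128
sL = 40/208 = 5/26
sR = 40/128 = 5/16
mL = -1·sL + 1·sR = 25/208
mR = 1·sL + -1/2·sR = 15/416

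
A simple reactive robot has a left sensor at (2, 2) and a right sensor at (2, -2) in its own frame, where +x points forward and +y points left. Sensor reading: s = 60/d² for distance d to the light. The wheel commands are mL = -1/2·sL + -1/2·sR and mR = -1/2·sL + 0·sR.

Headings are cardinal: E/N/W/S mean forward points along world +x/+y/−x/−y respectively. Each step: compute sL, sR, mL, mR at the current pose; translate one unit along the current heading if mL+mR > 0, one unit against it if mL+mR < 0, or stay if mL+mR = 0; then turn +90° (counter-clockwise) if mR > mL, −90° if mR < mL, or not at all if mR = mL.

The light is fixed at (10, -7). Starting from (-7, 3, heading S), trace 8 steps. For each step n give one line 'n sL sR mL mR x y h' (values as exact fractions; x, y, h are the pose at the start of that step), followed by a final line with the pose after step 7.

0 60/289 12/85 -252/1445 -30/289 -7 3 S
1 30/197 10/51 -1750/10047 -15/197 -7 4 E
2 60/569 12/85 -5964/48365 -30/569 -8 4 N
3 15/116 15/136 -945/7888 -15/232 -8 3 W
4 60/289 12/85 -252/1445 -30/289 -7 3 S
5 30/197 10/51 -1750/10047 -15/197 -7 4 E
6 60/569 12/85 -5964/48365 -30/569 -8 4 N
7 15/116 15/136 -945/7888 -15/232 -8 3 W
final -7 3 S

n=0: pose=(-7,3,S); sL=60/289, sR=12/85; mL=-252/1445, mR=-30/289; mL+mR=-402/1445 → advance -1; mR−mL=6/85 → turn +1·90°
n=1: pose=(-7,4,E); sL=30/197, sR=10/51; mL=-1750/10047, mR=-15/197; mL+mR=-2515/10047 → advance -1; mR−mL=5/51 → turn +1·90°
n=2: pose=(-8,4,N); sL=60/569, sR=12/85; mL=-5964/48365, mR=-30/569; mL+mR=-8514/48365 → advance -1; mR−mL=6/85 → turn +1·90°
n=3: pose=(-8,3,W); sL=15/116, sR=15/136; mL=-945/7888, mR=-15/232; mL+mR=-1455/7888 → advance -1; mR−mL=15/272 → turn +1·90°
n=4: pose=(-7,3,S); sL=60/289, sR=12/85; mL=-252/1445, mR=-30/289; mL+mR=-402/1445 → advance -1; mR−mL=6/85 → turn +1·90°
n=5: pose=(-7,4,E); sL=30/197, sR=10/51; mL=-1750/10047, mR=-15/197; mL+mR=-2515/10047 → advance -1; mR−mL=5/51 → turn +1·90°
n=6: pose=(-8,4,N); sL=60/569, sR=12/85; mL=-5964/48365, mR=-30/569; mL+mR=-8514/48365 → advance -1; mR−mL=6/85 → turn +1·90°
n=7: pose=(-8,3,W); sL=15/116, sR=15/136; mL=-945/7888, mR=-15/232; mL+mR=-1455/7888 → advance -1; mR−mL=15/272 → turn +1·90°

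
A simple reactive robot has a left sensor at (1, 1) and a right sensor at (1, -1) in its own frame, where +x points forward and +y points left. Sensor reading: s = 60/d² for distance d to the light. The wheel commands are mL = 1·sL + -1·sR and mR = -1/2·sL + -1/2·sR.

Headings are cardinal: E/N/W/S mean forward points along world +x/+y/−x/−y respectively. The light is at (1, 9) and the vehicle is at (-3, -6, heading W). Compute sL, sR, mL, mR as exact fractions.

left sensor world pos  = (-4, -7); dL² = 281
right sensor world pos = (-4, -5); dR² = 221
sL = 60/281 = 60/281
sR = 60/221 = 60/221
mL = 1·sL + -1·sR = -3600/62101
mR = -1/2·sL + -1/2·sR = -15060/62101

60/281 60/221 -3600/62101 -15060/62101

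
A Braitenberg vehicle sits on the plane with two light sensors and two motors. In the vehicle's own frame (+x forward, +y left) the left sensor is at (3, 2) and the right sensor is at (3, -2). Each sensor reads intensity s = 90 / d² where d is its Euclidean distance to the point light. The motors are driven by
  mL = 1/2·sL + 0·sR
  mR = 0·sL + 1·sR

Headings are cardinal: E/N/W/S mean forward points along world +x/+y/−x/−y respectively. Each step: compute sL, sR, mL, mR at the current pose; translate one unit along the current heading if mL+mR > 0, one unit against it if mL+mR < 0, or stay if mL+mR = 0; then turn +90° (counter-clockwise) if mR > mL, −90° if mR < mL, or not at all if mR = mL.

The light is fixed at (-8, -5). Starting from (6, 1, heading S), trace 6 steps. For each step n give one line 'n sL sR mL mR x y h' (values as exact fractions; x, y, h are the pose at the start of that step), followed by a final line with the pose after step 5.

0 18/53 10/17 9/53 10/17 6 1 S
1 45/169 45/149 45/338 45/149 6 0 E
2 90/233 90/353 45/233 90/353 7 0 N
3 9/16 45/104 9/32 45/104 7 1 W
4 18/53 10/17 9/53 10/17 6 1 S
5 45/169 45/149 45/338 45/149 6 0 E
final 7 0 N

n=0: pose=(6,1,S); sL=18/53, sR=10/17; mL=9/53, mR=10/17; mL+mR=683/901 → advance +1; mR−mL=377/901 → turn +1·90°
n=1: pose=(6,0,E); sL=45/169, sR=45/149; mL=45/338, mR=45/149; mL+mR=21915/50362 → advance +1; mR−mL=8505/50362 → turn +1·90°
n=2: pose=(7,0,N); sL=90/233, sR=90/353; mL=45/233, mR=90/353; mL+mR=36855/82249 → advance +1; mR−mL=5085/82249 → turn +1·90°
n=3: pose=(7,1,W); sL=9/16, sR=45/104; mL=9/32, mR=45/104; mL+mR=297/416 → advance +1; mR−mL=63/416 → turn +1·90°
n=4: pose=(6,1,S); sL=18/53, sR=10/17; mL=9/53, mR=10/17; mL+mR=683/901 → advance +1; mR−mL=377/901 → turn +1·90°
n=5: pose=(6,0,E); sL=45/169, sR=45/149; mL=45/338, mR=45/149; mL+mR=21915/50362 → advance +1; mR−mL=8505/50362 → turn +1·90°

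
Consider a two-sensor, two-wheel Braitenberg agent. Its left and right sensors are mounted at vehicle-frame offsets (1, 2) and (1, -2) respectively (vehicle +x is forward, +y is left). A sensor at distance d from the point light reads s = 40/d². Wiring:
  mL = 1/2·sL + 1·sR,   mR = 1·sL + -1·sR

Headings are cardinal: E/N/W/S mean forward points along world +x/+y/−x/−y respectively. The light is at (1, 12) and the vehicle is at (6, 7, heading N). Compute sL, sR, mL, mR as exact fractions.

left sensor world pos  = (4, 8); dL² = 25
right sensor world pos = (8, 8); dR² = 65
sL = 40/25 = 8/5
sR = 40/65 = 8/13
mL = 1/2·sL + 1·sR = 92/65
mR = 1·sL + -1·sR = 64/65

8/5 8/13 92/65 64/65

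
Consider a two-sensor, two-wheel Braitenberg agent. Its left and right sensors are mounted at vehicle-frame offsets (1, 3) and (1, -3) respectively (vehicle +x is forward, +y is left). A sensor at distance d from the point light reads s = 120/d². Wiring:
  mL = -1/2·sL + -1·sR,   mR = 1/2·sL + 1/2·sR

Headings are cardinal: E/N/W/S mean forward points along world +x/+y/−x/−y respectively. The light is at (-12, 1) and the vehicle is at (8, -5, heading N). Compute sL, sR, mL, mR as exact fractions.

60/157 60/277 -17730/43489 13020/43489

left sensor world pos  = (5, -4); dL² = 314
right sensor world pos = (11, -4); dR² = 554
sL = 120/314 = 60/157
sR = 120/554 = 60/277
mL = -1/2·sL + -1·sR = -17730/43489
mR = 1/2·sL + 1/2·sR = 13020/43489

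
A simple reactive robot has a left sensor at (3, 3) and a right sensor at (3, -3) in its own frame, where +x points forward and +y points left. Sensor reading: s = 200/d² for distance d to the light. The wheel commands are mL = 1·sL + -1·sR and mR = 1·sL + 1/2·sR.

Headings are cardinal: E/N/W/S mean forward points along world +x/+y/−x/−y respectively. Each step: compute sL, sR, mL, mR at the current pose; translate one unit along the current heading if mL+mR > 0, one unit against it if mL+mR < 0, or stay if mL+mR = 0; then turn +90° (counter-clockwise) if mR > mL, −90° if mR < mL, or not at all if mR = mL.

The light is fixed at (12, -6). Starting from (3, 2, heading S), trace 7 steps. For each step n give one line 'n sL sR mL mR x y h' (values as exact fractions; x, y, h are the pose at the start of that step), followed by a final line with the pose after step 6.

0 200/61 200/169 21600/10309 39900/10309 3 2 S
1 25/17 50/13 -525/221 750/221 3 1 E
2 200/221 8/5 -768/1105 1884/1105 4 1 N
3 100/73 100/121 4800/8833 15750/8833 4 2 W
4 200/61 200/169 21600/10309 39900/10309 3 2 S
5 25/17 50/13 -525/221 750/221 3 1 E
6 200/221 8/5 -768/1105 1884/1105 4 1 N
final 4 2 W

n=0: pose=(3,2,S); sL=200/61, sR=200/169; mL=21600/10309, mR=39900/10309; mL+mR=61500/10309 → advance +1; mR−mL=300/169 → turn +1·90°
n=1: pose=(3,1,E); sL=25/17, sR=50/13; mL=-525/221, mR=750/221; mL+mR=225/221 → advance +1; mR−mL=75/13 → turn +1·90°
n=2: pose=(4,1,N); sL=200/221, sR=8/5; mL=-768/1105, mR=1884/1105; mL+mR=1116/1105 → advance +1; mR−mL=12/5 → turn +1·90°
n=3: pose=(4,2,W); sL=100/73, sR=100/121; mL=4800/8833, mR=15750/8833; mL+mR=20550/8833 → advance +1; mR−mL=150/121 → turn +1·90°
n=4: pose=(3,2,S); sL=200/61, sR=200/169; mL=21600/10309, mR=39900/10309; mL+mR=61500/10309 → advance +1; mR−mL=300/169 → turn +1·90°
n=5: pose=(3,1,E); sL=25/17, sR=50/13; mL=-525/221, mR=750/221; mL+mR=225/221 → advance +1; mR−mL=75/13 → turn +1·90°
n=6: pose=(4,1,N); sL=200/221, sR=8/5; mL=-768/1105, mR=1884/1105; mL+mR=1116/1105 → advance +1; mR−mL=12/5 → turn +1·90°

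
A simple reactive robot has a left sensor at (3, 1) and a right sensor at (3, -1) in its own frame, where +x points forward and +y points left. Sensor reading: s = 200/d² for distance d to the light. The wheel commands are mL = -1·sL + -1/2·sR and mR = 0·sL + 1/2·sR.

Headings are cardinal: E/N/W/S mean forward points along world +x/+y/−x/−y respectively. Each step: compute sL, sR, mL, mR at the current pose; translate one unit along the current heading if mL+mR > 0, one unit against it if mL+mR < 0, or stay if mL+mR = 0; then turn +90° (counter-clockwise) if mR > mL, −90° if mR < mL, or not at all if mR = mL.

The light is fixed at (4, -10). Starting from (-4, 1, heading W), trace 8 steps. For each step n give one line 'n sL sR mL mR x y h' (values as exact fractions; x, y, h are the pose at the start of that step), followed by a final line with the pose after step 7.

n=0: pose=(-4,1,W); sL=200/221, sR=40/53; mL=-15020/11713, mR=20/53; mL+mR=-200/221 → advance -1; mR−mL=19440/11713 → turn +1·90°
n=1: pose=(-3,1,S); sL=2, sR=25/16; mL=-89/32, mR=25/32; mL+mR=-2 → advance -1; mR−mL=57/16 → turn +1·90°
n=2: pose=(-3,2,E); sL=40/37, sR=200/137; mL=-9180/5069, mR=100/137; mL+mR=-40/37 → advance -1; mR−mL=12880/5069 → turn +1·90°
n=3: pose=(-4,2,N); sL=100/153, sR=100/137; mL=-21350/20961, mR=50/137; mL+mR=-100/153 → advance -1; mR−mL=29000/20961 → turn +1·90°
n=4: pose=(-4,1,W); sL=200/221, sR=40/53; mL=-15020/11713, mR=20/53; mL+mR=-200/221 → advance -1; mR−mL=19440/11713 → turn +1·90°
n=5: pose=(-3,1,S); sL=2, sR=25/16; mL=-89/32, mR=25/32; mL+mR=-2 → advance -1; mR−mL=57/16 → turn +1·90°
n=6: pose=(-3,2,E); sL=40/37, sR=200/137; mL=-9180/5069, mR=100/137; mL+mR=-40/37 → advance -1; mR−mL=12880/5069 → turn +1·90°
n=7: pose=(-4,2,N); sL=100/153, sR=100/137; mL=-21350/20961, mR=50/137; mL+mR=-100/153 → advance -1; mR−mL=29000/20961 → turn +1·90°

0 200/221 40/53 -15020/11713 20/53 -4 1 W
1 2 25/16 -89/32 25/32 -3 1 S
2 40/37 200/137 -9180/5069 100/137 -3 2 E
3 100/153 100/137 -21350/20961 50/137 -4 2 N
4 200/221 40/53 -15020/11713 20/53 -4 1 W
5 2 25/16 -89/32 25/32 -3 1 S
6 40/37 200/137 -9180/5069 100/137 -3 2 E
7 100/153 100/137 -21350/20961 50/137 -4 2 N
final -4 1 W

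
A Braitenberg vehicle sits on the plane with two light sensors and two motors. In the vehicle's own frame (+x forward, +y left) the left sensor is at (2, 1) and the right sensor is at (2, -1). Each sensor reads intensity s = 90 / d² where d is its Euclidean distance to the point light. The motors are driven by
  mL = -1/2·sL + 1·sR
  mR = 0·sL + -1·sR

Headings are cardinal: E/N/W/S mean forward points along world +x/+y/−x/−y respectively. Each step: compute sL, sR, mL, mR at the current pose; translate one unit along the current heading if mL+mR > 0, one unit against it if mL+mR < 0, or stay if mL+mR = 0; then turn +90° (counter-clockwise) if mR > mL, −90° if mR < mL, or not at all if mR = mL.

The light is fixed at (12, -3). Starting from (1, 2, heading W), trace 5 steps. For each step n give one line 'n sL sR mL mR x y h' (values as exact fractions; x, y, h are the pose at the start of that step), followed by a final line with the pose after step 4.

n=0: pose=(1,2,W); sL=18/37, sR=18/41; mL=297/1517, mR=-18/41; mL+mR=-9/37 → advance -1; mR−mL=-963/1517 → turn -1·90°
n=1: pose=(2,2,N); sL=9/17, sR=9/13; mL=189/442, mR=-9/13; mL+mR=-9/34 → advance -1; mR−mL=-495/442 → turn -1·90°
n=2: pose=(2,1,E); sL=90/89, sR=90/73; mL=4725/6497, mR=-90/73; mL+mR=-45/89 → advance -1; mR−mL=-12735/6497 → turn -1·90°
n=3: pose=(1,1,S); sL=45/52, sR=45/74; mL=675/3848, mR=-45/74; mL+mR=-45/104 → advance -1; mR−mL=-3015/3848 → turn -1·90°
n=4: pose=(1,2,W); sL=18/37, sR=18/41; mL=297/1517, mR=-18/41; mL+mR=-9/37 → advance -1; mR−mL=-963/1517 → turn -1·90°

0 18/37 18/41 297/1517 -18/41 1 2 W
1 9/17 9/13 189/442 -9/13 2 2 N
2 90/89 90/73 4725/6497 -90/73 2 1 E
3 45/52 45/74 675/3848 -45/74 1 1 S
4 18/37 18/41 297/1517 -18/41 1 2 W
final 2 2 N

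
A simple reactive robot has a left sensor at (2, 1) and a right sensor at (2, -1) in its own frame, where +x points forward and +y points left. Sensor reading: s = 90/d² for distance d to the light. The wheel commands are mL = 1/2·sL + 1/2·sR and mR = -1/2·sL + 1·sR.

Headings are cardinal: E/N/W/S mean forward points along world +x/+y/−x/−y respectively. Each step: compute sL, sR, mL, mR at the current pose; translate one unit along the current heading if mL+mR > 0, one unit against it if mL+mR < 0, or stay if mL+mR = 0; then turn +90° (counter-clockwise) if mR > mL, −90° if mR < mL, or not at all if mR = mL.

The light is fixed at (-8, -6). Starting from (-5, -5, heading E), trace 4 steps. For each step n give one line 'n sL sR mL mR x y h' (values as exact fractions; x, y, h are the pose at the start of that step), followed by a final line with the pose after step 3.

n=0: pose=(-5,-5,E); sL=90/29, sR=18/5; mL=486/145, mR=297/145; mL+mR=27/5 → advance +1; mR−mL=-189/145 → turn -1·90°
n=1: pose=(-4,-5,S); sL=45/13, sR=9; mL=81/13, mR=189/26; mL+mR=27/2 → advance +1; mR−mL=27/26 → turn +1·90°
n=2: pose=(-4,-6,E); sL=90/37, sR=90/37; mL=90/37, mR=45/37; mL+mR=135/37 → advance +1; mR−mL=-45/37 → turn -1·90°
n=3: pose=(-3,-6,S); sL=9/4, sR=9/2; mL=27/8, mR=27/8; mL+mR=27/4 → advance +1; mR−mL=0 → turn +0·90°

0 90/29 18/5 486/145 297/145 -5 -5 E
1 45/13 9 81/13 189/26 -4 -5 S
2 90/37 90/37 90/37 45/37 -4 -6 E
3 9/4 9/2 27/8 27/8 -3 -6 S
final -3 -7 S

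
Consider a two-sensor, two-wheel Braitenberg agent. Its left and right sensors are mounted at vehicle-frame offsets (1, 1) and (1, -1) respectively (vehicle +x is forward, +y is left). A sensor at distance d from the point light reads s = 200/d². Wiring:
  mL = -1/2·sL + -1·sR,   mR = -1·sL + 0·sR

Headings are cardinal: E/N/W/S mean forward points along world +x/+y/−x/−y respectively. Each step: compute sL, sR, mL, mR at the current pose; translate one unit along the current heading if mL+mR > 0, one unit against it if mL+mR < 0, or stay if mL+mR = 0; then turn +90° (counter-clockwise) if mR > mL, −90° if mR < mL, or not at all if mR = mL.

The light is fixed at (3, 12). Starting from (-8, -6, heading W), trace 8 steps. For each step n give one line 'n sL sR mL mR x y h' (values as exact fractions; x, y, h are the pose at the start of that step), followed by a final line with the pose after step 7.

0 40/101 200/433 -28860/43733 -40/101 -8 -6 W
1 100/221 100/241 -34150/53261 -100/221 -7 -6 S
2 200/337 40/81 -21580/27297 -200/337 -7 -5 E
3 1/2 50/89 -289/356 -1/2 -8 -5 N
4 40/101 200/433 -28860/43733 -40/101 -8 -6 W
5 100/221 100/241 -34150/53261 -100/221 -7 -6 S
6 200/337 40/81 -21580/27297 -200/337 -7 -5 E
7 1/2 50/89 -289/356 -1/2 -8 -5 N
final -8 -6 W

n=0: pose=(-8,-6,W); sL=40/101, sR=200/433; mL=-28860/43733, mR=-40/101; mL+mR=-46180/43733 → advance -1; mR−mL=11540/43733 → turn +1·90°
n=1: pose=(-7,-6,S); sL=100/221, sR=100/241; mL=-34150/53261, mR=-100/221; mL+mR=-58250/53261 → advance -1; mR−mL=10050/53261 → turn +1·90°
n=2: pose=(-7,-5,E); sL=200/337, sR=40/81; mL=-21580/27297, mR=-200/337; mL+mR=-37780/27297 → advance -1; mR−mL=5380/27297 → turn +1·90°
n=3: pose=(-8,-5,N); sL=1/2, sR=50/89; mL=-289/356, mR=-1/2; mL+mR=-467/356 → advance -1; mR−mL=111/356 → turn +1·90°
n=4: pose=(-8,-6,W); sL=40/101, sR=200/433; mL=-28860/43733, mR=-40/101; mL+mR=-46180/43733 → advance -1; mR−mL=11540/43733 → turn +1·90°
n=5: pose=(-7,-6,S); sL=100/221, sR=100/241; mL=-34150/53261, mR=-100/221; mL+mR=-58250/53261 → advance -1; mR−mL=10050/53261 → turn +1·90°
n=6: pose=(-7,-5,E); sL=200/337, sR=40/81; mL=-21580/27297, mR=-200/337; mL+mR=-37780/27297 → advance -1; mR−mL=5380/27297 → turn +1·90°
n=7: pose=(-8,-5,N); sL=1/2, sR=50/89; mL=-289/356, mR=-1/2; mL+mR=-467/356 → advance -1; mR−mL=111/356 → turn +1·90°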